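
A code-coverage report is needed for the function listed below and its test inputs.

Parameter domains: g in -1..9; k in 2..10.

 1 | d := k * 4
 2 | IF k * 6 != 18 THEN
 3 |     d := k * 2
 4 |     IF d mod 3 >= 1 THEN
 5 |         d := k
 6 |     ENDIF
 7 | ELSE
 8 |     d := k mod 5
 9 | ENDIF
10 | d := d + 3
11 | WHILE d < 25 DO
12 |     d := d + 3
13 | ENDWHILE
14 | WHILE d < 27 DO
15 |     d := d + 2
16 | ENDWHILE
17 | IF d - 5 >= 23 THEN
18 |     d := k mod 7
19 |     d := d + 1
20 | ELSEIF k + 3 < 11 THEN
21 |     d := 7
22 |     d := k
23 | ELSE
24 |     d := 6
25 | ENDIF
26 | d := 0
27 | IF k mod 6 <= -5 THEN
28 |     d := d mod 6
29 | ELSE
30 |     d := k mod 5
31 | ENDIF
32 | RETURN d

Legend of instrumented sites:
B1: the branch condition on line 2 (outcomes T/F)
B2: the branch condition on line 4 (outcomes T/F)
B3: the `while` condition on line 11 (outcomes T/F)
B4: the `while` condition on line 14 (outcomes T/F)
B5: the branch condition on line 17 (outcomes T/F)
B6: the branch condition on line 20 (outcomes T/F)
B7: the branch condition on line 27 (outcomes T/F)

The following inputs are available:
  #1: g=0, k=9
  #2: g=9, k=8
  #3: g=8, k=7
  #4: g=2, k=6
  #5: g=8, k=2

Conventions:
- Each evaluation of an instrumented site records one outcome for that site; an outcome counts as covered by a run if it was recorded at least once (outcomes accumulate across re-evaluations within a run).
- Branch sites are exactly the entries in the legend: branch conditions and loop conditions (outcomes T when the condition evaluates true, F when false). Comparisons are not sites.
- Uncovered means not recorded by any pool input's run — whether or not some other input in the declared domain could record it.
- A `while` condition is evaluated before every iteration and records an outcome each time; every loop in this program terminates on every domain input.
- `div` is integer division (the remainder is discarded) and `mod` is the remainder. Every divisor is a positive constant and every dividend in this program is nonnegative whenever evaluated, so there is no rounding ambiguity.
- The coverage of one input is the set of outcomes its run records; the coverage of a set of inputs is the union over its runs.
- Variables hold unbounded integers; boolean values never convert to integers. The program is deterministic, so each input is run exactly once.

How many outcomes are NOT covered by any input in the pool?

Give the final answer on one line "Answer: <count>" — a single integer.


input #1, g=0, k=9: events B1->T, B2->F, B3->T, B3->T, B3->F, B4->F, B5->F, B6->F, B7->F; outcomes B1=T, B2=F, B3=T, B3=F, B4=F, B5=F, B6=F, B7=F
input #2, g=9, k=8: events B1->T, B2->T, B3->T, B3->T, B3->T, B3->T, B3->T, B3->F, B4->T, B4->F, B5->T, B7->F; outcomes B1=T, B2=T, B3=T, B3=F, B4=T, B4=F, B5=T, B7=F
input #3, g=8, k=7: events B1->T, B2->T, B3->T, B3->T, B3->T, B3->T, B3->T, B3->F, B4->T, B4->F, B5->F, B6->T, B7->F; outcomes B1=T, B2=T, B3=T, B3=F, B4=T, B4=F, B5=F, B6=T, B7=F
input #4, g=2, k=6: events B1->T, B2->F, B3->T, B3->T, B3->T, B3->T, B3->F, B4->F, B5->F, B6->T, B7->F; outcomes B1=T, B2=F, B3=T, B3=F, B4=F, B5=F, B6=T, B7=F
input #5, g=8, k=2: events B1->T, B2->T, B3->T, B3->T, B3->T, B3->T, B3->T, B3->T, B3->T, B3->F, B4->T, B4->F, B5->T, B7->F; outcomes B1=T, B2=T, B3=T, B3=F, B4=T, B4=F, B5=T, B7=F
union over the pool: B1=T, B2=T, B2=F, B3=T, B3=F, B4=T, B4=F, B5=T, B5=F, B6=T, B6=F, B7=F
uncovered (2 of 14): B1=F, B7=T
Answer: 2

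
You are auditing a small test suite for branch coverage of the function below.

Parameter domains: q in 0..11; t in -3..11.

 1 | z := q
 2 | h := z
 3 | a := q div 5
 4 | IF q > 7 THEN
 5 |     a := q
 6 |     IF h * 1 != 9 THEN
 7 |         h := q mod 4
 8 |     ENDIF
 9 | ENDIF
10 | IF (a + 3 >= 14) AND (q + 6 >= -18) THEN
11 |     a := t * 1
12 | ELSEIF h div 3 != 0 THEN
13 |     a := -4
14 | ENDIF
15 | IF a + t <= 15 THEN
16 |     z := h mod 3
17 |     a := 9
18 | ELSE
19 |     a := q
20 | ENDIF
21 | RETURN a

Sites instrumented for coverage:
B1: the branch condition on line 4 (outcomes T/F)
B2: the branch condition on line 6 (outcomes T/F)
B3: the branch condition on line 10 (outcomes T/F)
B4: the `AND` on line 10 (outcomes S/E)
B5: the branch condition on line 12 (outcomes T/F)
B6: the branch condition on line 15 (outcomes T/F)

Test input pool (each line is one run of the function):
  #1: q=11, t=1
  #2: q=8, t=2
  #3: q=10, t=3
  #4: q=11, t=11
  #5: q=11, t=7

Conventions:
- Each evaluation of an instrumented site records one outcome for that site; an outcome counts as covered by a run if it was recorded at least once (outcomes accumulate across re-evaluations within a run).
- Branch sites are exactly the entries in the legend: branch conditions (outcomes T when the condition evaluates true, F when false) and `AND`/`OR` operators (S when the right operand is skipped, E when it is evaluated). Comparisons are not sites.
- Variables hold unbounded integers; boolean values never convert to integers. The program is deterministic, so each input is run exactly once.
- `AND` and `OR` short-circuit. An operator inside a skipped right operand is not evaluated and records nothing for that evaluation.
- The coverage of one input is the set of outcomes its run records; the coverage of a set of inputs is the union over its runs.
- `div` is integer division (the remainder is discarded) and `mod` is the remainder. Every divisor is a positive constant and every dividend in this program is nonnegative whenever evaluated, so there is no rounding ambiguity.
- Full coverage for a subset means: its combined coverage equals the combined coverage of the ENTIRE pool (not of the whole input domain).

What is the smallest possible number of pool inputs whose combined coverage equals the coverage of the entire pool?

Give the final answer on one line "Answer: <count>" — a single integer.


input #1, q=11, t=1: events B1->T, B2->T, B4->E, B3->T, B6->T; outcomes B1=T, B2=T, B3=T, B4=E, B6=T
input #2, q=8, t=2: events B1->T, B2->T, B4->S, B3->F, B5->F, B6->T; outcomes B1=T, B2=T, B3=F, B4=S, B5=F, B6=T
input #3, q=10, t=3: events B1->T, B2->T, B4->S, B3->F, B5->F, B6->T; outcomes B1=T, B2=T, B3=F, B4=S, B5=F, B6=T
input #4, q=11, t=11: events B1->T, B2->T, B4->E, B3->T, B6->F; outcomes B1=T, B2=T, B3=T, B4=E, B6=F
input #5, q=11, t=7: events B1->T, B2->T, B4->E, B3->T, B6->T; outcomes B1=T, B2=T, B3=T, B4=E, B6=T
together the pool reaches 9 outcomes: B1=T, B2=T, B3=T, B3=F, B4=S, B4=E, B5=F, B6=T, B6=F
no size-1 subset reaches all 9 outcomes (best union: 6/9)
size 2: inputs {2, 4} cover all 9 outcomes, and no lexicographically smaller subset of this size does
Answer: 2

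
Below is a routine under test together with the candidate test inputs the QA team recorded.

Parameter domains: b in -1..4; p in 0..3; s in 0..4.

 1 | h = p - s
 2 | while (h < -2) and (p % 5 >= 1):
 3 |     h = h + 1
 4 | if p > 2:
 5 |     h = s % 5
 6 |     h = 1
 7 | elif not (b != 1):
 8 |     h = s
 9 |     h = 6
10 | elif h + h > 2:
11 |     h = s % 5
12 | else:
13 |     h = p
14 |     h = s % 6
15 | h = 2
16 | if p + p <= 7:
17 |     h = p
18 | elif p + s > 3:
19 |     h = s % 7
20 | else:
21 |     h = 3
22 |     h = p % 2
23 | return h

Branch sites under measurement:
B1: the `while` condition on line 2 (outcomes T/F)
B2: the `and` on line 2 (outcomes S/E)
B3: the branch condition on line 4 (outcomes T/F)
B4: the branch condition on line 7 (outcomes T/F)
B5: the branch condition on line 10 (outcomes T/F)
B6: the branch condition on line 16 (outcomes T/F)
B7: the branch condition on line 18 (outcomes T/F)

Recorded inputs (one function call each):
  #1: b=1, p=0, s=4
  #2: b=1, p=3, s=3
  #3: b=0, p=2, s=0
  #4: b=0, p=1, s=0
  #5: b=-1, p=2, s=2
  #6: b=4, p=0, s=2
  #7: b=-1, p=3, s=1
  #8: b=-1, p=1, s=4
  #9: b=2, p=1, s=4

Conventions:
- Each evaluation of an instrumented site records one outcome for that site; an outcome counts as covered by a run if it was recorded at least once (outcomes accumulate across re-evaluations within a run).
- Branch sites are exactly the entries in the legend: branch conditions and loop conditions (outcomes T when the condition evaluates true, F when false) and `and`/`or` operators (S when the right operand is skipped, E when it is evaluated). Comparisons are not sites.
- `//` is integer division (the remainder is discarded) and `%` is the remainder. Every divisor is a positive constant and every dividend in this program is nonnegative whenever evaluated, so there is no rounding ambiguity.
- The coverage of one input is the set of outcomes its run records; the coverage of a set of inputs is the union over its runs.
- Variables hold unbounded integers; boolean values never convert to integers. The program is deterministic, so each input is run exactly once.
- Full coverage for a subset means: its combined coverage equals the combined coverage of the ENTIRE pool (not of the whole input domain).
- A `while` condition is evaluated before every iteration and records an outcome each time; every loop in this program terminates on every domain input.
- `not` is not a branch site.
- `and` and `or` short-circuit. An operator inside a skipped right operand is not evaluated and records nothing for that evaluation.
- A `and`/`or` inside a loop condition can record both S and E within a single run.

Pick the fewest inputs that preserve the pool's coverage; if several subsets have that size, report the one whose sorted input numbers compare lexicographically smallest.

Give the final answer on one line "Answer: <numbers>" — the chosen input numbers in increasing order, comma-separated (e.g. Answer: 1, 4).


run #1 (b=1, p=0, s=4) runs B2->E, B1->F, B3->F, B4->T, B6->T; records B1=F, B2=E, B3=F, B4=T, B6=T
run #2 (b=1, p=3, s=3) runs B2->S, B1->F, B3->T, B6->T; records B1=F, B2=S, B3=T, B6=T
run #3 (b=0, p=2, s=0) runs B2->S, B1->F, B3->F, B4->F, B5->T, B6->T; records B1=F, B2=S, B3=F, B4=F, B5=T, B6=T
run #4 (b=0, p=1, s=0) runs B2->S, B1->F, B3->F, B4->F, B5->F, B6->T; records B1=F, B2=S, B3=F, B4=F, B5=F, B6=T
run #5 (b=-1, p=2, s=2) runs B2->S, B1->F, B3->F, B4->F, B5->F, B6->T; records B1=F, B2=S, B3=F, B4=F, B5=F, B6=T
run #6 (b=4, p=0, s=2) runs B2->S, B1->F, B3->F, B4->F, B5->F, B6->T; records B1=F, B2=S, B3=F, B4=F, B5=F, B6=T
run #7 (b=-1, p=3, s=1) runs B2->S, B1->F, B3->T, B6->T; records B1=F, B2=S, B3=T, B6=T
run #8 (b=-1, p=1, s=4) runs B2->E, B1->T, B2->S, B1->F, B3->F, B4->F, B5->F, B6->T; records B1=T, B1=F, B2=S, B2=E, B3=F, B4=F, B5=F, B6=T
run #9 (b=2, p=1, s=4) runs B2->E, B1->T, B2->S, B1->F, B3->F, B4->F, B5->F, B6->T; records B1=T, B1=F, B2=S, B2=E, B3=F, B4=F, B5=F, B6=T
the full pool covers 11 outcomes: B1=T, B1=F, B2=S, B2=E, B3=T, B3=F, B4=T, B4=F, B5=T, B5=F, B6=T
every size-1 subset falls short of the 11 outcomes (best: 8/11)
every size-2 subset falls short of the 11 outcomes (best: 9/11)
every size-3 subset falls short of the 11 outcomes (best: 10/11)
the canonical winner is {1, 2, 3, 8}: size 4, full 11-outcome coverage, earliest index list among size-4 covers
Answer: 1, 2, 3, 8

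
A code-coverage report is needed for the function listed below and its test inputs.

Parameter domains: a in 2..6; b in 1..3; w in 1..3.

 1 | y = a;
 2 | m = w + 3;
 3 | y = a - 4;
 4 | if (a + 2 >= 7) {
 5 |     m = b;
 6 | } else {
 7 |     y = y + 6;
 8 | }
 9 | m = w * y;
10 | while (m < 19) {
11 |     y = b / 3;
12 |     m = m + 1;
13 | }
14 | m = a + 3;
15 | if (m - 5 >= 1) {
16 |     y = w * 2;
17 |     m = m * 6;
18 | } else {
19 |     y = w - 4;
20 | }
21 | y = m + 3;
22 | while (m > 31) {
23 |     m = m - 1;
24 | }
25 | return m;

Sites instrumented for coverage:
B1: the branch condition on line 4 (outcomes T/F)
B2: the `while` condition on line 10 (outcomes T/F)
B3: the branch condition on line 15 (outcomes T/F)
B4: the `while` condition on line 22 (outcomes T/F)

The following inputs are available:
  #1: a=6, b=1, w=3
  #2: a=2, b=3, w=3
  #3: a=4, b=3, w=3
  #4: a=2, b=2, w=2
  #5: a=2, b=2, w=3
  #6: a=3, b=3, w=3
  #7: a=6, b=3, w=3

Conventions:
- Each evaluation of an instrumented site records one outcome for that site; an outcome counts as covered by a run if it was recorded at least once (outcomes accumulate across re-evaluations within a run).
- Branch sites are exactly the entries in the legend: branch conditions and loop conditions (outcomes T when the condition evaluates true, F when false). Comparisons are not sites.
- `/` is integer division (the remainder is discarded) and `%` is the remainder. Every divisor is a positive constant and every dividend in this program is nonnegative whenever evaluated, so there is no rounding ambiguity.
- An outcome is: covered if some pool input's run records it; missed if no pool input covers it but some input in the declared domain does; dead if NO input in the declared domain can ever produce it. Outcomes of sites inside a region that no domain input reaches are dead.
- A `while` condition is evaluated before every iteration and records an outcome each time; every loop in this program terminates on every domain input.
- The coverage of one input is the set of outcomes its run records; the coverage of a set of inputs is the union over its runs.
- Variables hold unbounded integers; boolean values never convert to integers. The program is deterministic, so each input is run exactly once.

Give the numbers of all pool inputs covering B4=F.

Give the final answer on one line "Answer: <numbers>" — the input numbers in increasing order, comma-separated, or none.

input #1 (a=6, b=1, w=3): produces B4=F
input #2 (a=2, b=3, w=3): produces B4=F
input #3 (a=4, b=3, w=3): produces B4=F
input #4 (a=2, b=2, w=2): produces B4=F
input #5 (a=2, b=2, w=3): produces B4=F
input #6 (a=3, b=3, w=3): produces B4=F
input #7 (a=6, b=3, w=3): produces B4=F

Answer: 1, 2, 3, 4, 5, 6, 7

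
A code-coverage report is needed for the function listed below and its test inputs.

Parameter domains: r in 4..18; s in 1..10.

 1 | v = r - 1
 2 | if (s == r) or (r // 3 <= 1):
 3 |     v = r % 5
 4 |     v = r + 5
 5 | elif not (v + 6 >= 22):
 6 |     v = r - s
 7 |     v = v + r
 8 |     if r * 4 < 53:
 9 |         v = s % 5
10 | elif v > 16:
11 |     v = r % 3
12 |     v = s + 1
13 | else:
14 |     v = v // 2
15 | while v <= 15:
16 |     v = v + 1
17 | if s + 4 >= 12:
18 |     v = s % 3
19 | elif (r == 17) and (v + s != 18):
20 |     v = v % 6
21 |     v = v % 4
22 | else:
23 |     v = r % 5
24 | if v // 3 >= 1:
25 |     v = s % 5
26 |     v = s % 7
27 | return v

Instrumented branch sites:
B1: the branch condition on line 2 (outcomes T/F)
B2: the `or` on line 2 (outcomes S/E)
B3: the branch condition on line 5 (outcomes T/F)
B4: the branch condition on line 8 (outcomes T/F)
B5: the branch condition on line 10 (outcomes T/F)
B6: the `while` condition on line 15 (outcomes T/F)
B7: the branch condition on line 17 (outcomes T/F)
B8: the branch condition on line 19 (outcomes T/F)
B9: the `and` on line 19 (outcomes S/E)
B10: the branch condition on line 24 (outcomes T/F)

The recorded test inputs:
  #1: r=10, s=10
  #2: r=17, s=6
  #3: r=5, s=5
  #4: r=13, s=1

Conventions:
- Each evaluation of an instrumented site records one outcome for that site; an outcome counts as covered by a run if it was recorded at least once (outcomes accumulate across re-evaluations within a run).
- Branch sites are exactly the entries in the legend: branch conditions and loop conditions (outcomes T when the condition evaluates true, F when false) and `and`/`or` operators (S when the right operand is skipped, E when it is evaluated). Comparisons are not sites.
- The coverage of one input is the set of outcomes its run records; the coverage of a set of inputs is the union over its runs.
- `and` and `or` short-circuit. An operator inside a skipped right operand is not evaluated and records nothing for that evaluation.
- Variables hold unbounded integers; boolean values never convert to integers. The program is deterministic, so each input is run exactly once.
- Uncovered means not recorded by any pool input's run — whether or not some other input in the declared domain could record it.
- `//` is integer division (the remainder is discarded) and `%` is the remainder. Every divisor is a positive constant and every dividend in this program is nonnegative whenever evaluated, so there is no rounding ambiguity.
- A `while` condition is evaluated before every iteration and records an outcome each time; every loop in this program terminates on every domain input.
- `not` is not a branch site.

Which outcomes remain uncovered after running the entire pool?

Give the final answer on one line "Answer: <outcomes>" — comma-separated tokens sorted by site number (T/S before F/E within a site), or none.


input #1, r=10, s=10: outcomes B1=T, B2=S, B6=T, B6=F, B7=T, B10=F
input #2, r=17, s=6: outcomes B1=F, B2=E, B3=F, B5=F, B6=T, B6=F, B7=F, B8=T, B9=E, B10=F
input #3, r=5, s=5: outcomes B1=T, B2=S, B6=T, B6=F, B7=F, B8=F, B9=S, B10=F
input #4, r=13, s=1: outcomes B1=F, B2=E, B3=T, B4=T, B6=T, B6=F, B7=F, B8=F, B9=S, B10=T
union over the pool: B1=T, B1=F, B2=S, B2=E, B3=T, B3=F, B4=T, B5=F, B6=T, B6=F, B7=T, B7=F, B8=T, B8=F, B9=S, B9=E, B10=T, B10=F
uncovered (2 of 20): B4=F, B5=T
Answer: B4=F, B5=T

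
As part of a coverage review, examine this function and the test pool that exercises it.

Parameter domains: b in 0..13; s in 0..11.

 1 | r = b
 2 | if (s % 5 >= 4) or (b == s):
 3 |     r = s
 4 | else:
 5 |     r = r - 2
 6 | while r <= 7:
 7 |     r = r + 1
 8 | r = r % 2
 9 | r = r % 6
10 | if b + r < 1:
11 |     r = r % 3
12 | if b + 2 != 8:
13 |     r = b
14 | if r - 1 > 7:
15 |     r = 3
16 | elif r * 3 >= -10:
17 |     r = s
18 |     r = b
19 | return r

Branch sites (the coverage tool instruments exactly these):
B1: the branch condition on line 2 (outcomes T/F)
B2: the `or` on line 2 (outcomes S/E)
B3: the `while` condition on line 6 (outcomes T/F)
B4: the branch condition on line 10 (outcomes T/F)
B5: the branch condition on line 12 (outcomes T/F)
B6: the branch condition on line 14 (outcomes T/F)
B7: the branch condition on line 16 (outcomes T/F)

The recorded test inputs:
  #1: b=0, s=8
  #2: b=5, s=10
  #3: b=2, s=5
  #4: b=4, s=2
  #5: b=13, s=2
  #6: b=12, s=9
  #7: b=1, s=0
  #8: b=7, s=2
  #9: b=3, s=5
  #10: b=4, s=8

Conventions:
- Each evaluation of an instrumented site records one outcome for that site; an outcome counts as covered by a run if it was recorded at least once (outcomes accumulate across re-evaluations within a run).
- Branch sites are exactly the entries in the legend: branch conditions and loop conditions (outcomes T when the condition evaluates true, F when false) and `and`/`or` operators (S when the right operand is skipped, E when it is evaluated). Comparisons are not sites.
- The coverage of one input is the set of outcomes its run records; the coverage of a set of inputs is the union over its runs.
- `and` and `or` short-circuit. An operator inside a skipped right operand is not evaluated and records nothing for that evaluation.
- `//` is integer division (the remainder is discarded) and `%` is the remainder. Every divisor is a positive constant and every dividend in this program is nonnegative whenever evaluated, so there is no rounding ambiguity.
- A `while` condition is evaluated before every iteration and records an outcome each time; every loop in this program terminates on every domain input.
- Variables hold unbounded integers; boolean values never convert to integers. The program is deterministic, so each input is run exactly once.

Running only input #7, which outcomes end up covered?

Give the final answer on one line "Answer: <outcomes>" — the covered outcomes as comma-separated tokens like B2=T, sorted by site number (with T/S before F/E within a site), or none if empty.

Running input #7 (b=1, s=0), event by event:
  B2->E, B1->F, B3->T, B3->T, B3->T, B3->T, B3->T, B3->T, B3->T, B3->T
  B3->T, B3->F, B4->F, B5->T, B6->F, B7->T
deduplicating events, the covered set is: B1=F, B2=E, B3=T, B3=F, B4=F, B5=T, B6=F, B7=T

Answer: B1=F, B2=E, B3=T, B3=F, B4=F, B5=T, B6=F, B7=T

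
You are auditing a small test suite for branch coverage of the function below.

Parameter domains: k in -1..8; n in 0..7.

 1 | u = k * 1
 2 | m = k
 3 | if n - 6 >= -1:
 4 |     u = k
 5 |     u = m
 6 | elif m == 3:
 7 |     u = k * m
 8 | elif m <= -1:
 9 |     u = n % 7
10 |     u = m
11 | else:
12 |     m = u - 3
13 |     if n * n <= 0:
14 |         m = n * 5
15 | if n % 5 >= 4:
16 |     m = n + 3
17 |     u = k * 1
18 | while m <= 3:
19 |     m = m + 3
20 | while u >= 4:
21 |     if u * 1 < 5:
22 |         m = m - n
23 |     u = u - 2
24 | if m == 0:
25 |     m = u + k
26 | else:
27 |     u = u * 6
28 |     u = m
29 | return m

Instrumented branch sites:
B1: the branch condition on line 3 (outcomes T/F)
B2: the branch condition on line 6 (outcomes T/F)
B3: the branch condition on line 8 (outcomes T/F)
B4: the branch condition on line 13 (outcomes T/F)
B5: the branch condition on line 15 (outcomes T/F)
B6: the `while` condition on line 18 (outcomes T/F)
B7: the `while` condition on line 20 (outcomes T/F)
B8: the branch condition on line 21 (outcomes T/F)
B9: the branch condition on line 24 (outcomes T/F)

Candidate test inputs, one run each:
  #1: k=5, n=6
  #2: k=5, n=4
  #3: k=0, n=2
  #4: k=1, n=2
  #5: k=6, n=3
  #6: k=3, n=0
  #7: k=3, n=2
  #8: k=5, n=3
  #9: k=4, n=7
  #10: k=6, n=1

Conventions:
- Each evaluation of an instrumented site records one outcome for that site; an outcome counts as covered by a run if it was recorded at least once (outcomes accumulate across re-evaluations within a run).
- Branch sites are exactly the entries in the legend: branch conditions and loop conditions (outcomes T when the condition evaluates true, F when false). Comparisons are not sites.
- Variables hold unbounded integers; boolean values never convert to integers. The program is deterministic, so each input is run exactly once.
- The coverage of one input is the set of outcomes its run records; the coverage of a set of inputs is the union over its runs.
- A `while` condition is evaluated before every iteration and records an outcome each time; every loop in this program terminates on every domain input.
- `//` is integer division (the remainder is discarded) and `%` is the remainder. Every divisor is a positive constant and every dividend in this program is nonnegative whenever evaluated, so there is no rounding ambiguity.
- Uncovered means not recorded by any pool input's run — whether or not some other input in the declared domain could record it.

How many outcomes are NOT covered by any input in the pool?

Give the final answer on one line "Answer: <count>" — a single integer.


input #1 (k=5, n=6): covers B1=T, B5=F, B6=F, B7=T, B7=F, B8=F, B9=F
input #2 (k=5, n=4): covers B1=F, B2=F, B3=F, B4=F, B5=T, B6=F, B7=T, B7=F, B8=F, B9=F
input #3 (k=0, n=2): covers B1=F, B2=F, B3=F, B4=F, B5=F, B6=T, B6=F, B7=F, B9=F
input #4 (k=1, n=2): covers B1=F, B2=F, B3=F, B4=F, B5=F, B6=T, B6=F, B7=F, B9=F
input #5 (k=6, n=3): covers B1=F, B2=F, B3=F, B4=F, B5=F, B6=T, B6=F, B7=T, B7=F, B8=T, B8=F, B9=F
input #6 (k=3, n=0): covers B1=F, B2=T, B5=F, B6=T, B6=F, B7=T, B7=F, B8=F, B9=F
input #7 (k=3, n=2): covers B1=F, B2=T, B5=F, B6=T, B6=F, B7=T, B7=F, B8=F, B9=F
input #8 (k=5, n=3): covers B1=F, B2=F, B3=F, B4=F, B5=F, B6=T, B6=F, B7=T, B7=F, B8=F, B9=F
input #9 (k=4, n=7): covers B1=T, B5=F, B6=F, B7=T, B7=F, B8=T, B9=F
input #10 (k=6, n=1): covers B1=F, B2=F, B3=F, B4=F, B5=F, B6=T, B6=F, B7=T, B7=F, B8=T, B8=F, B9=F
union over the pool: B1=T, B1=F, B2=T, B2=F, B3=F, B4=F, B5=T, B5=F, B6=T, B6=F, B7=T, B7=F, B8=T, B8=F, B9=F
uncovered (3 of 18): B3=T, B4=T, B9=T
Answer: 3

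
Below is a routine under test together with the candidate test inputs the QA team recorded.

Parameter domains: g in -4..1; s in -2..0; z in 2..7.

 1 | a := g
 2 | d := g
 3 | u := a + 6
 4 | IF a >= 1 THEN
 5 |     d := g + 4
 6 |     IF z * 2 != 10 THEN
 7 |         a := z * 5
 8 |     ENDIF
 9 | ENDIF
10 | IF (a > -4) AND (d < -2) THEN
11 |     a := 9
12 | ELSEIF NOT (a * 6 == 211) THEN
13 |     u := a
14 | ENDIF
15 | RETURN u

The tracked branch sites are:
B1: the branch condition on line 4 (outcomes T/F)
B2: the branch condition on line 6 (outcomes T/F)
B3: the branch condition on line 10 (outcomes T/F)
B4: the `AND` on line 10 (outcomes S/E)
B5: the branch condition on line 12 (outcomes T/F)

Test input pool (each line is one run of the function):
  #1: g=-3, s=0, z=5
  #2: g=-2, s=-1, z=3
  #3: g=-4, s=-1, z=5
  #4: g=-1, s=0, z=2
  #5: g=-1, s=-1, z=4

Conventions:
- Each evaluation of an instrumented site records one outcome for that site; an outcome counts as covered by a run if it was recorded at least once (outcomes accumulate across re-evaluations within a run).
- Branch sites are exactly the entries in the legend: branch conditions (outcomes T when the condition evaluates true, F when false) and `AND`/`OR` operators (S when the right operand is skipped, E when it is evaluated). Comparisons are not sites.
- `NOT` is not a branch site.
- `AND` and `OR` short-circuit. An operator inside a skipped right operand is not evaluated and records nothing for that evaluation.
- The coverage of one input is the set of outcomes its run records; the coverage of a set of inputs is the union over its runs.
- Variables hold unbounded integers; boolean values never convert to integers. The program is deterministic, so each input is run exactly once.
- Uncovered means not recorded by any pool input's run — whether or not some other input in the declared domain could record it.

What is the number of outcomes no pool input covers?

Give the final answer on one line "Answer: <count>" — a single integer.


input #1, g=-3, s=0, z=5: outcomes B1=F, B3=T, B4=E
input #2, g=-2, s=-1, z=3: outcomes B1=F, B3=F, B4=E, B5=T
input #3, g=-4, s=-1, z=5: outcomes B1=F, B3=F, B4=S, B5=T
input #4, g=-1, s=0, z=2: outcomes B1=F, B3=F, B4=E, B5=T
input #5, g=-1, s=-1, z=4: outcomes B1=F, B3=F, B4=E, B5=T
union over the pool: B1=F, B3=T, B3=F, B4=S, B4=E, B5=T
uncovered (4 of 10): B1=T, B2=T, B2=F, B5=F
Answer: 4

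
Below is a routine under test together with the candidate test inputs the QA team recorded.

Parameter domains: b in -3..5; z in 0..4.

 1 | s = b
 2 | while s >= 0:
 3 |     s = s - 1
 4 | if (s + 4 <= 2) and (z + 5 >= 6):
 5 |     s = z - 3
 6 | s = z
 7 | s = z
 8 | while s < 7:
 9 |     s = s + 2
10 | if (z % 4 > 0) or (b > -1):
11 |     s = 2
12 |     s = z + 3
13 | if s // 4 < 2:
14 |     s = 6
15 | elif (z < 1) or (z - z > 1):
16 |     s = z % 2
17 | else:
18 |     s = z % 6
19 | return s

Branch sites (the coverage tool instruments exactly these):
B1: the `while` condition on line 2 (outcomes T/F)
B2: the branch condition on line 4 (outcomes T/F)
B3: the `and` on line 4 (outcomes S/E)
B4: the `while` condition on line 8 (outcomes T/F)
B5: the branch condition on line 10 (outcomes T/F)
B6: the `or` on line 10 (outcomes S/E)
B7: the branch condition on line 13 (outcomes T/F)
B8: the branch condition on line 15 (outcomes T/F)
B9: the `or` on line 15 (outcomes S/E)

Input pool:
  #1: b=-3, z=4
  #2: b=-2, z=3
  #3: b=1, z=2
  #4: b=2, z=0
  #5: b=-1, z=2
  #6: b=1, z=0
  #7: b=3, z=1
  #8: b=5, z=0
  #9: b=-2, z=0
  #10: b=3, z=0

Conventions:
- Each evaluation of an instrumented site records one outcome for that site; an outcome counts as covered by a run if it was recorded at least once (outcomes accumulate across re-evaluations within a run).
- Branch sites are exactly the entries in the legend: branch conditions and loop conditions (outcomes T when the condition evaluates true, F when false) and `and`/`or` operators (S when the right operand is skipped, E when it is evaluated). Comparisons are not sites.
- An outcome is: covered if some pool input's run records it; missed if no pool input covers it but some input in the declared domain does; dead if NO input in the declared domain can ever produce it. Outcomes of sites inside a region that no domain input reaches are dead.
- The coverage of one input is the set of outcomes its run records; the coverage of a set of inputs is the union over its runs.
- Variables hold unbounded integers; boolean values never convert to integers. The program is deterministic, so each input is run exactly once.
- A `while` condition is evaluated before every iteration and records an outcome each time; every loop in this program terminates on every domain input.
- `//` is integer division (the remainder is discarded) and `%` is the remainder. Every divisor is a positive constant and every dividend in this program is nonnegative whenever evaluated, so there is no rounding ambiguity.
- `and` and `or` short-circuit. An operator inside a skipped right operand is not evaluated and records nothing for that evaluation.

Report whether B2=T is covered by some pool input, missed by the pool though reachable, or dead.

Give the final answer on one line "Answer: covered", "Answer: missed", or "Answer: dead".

B2=T is recorded by pool input(s) 1, 2 -> covered

Answer: covered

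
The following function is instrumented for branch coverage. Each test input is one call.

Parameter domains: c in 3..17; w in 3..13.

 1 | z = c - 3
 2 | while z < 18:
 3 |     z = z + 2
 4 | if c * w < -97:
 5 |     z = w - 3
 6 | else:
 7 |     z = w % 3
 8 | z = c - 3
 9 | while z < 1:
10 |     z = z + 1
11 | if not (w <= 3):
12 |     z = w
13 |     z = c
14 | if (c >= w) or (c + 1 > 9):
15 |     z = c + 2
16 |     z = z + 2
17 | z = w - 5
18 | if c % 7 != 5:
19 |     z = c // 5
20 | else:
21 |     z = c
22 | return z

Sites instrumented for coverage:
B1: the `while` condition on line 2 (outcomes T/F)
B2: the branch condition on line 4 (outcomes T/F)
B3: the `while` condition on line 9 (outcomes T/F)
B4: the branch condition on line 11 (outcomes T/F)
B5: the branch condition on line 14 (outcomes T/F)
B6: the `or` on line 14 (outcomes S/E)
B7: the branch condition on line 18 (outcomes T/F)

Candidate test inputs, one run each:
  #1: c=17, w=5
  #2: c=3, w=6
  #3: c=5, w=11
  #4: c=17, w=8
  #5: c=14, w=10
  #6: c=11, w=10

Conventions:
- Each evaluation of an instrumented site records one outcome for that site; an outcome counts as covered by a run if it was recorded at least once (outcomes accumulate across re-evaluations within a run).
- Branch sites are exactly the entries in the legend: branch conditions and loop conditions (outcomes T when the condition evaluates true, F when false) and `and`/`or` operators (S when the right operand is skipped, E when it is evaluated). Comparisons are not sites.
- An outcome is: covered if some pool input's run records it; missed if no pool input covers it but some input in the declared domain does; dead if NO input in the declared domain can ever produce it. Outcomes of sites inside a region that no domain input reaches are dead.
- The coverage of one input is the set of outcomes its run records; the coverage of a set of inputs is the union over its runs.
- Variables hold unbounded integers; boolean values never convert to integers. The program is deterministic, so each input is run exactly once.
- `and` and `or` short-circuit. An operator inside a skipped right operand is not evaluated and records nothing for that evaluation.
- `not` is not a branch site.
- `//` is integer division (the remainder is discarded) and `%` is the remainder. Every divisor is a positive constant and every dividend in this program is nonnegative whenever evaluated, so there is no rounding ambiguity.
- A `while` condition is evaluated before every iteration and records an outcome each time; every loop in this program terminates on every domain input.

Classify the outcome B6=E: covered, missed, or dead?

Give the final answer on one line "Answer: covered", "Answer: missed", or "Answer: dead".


B6=E is recorded by pool input(s) 2, 3 -> covered
Answer: covered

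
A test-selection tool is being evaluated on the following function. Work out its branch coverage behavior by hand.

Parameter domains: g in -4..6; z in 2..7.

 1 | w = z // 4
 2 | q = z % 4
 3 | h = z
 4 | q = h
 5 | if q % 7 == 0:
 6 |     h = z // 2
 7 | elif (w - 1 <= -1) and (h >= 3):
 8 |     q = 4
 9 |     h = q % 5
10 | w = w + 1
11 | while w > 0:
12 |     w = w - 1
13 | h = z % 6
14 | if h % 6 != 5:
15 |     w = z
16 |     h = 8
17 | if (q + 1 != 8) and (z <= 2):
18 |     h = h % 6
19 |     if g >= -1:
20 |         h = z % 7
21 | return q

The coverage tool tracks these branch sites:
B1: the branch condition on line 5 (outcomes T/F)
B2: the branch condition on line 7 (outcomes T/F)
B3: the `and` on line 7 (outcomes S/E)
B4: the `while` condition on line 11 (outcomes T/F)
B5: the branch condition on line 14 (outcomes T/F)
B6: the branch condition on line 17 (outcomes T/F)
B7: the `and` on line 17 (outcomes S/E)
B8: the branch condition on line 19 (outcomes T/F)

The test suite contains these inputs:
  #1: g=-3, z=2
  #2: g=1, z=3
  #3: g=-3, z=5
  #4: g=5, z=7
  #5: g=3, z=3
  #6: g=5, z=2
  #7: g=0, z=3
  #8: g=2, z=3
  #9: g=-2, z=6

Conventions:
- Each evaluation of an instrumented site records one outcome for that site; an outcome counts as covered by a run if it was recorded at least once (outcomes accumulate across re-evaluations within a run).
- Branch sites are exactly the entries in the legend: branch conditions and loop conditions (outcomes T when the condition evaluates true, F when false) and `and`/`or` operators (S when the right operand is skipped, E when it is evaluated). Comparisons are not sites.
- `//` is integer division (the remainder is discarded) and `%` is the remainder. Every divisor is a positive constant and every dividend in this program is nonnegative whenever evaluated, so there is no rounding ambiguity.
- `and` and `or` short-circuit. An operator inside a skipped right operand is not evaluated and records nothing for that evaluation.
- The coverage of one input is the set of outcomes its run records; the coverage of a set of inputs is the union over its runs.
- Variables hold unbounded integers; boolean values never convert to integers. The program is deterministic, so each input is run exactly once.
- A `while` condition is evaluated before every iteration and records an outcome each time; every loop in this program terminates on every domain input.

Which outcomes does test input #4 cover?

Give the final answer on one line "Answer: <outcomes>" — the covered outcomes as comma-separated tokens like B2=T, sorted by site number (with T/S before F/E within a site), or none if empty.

Event log for input #4 (g=5, z=7):
  B1->T, B4->T, B4->T, B4->F, B5->T, B7->S, B6->F
distinct outcomes covered: B1=T, B4=T, B4=F, B5=T, B6=F, B7=S

Answer: B1=T, B4=T, B4=F, B5=T, B6=F, B7=S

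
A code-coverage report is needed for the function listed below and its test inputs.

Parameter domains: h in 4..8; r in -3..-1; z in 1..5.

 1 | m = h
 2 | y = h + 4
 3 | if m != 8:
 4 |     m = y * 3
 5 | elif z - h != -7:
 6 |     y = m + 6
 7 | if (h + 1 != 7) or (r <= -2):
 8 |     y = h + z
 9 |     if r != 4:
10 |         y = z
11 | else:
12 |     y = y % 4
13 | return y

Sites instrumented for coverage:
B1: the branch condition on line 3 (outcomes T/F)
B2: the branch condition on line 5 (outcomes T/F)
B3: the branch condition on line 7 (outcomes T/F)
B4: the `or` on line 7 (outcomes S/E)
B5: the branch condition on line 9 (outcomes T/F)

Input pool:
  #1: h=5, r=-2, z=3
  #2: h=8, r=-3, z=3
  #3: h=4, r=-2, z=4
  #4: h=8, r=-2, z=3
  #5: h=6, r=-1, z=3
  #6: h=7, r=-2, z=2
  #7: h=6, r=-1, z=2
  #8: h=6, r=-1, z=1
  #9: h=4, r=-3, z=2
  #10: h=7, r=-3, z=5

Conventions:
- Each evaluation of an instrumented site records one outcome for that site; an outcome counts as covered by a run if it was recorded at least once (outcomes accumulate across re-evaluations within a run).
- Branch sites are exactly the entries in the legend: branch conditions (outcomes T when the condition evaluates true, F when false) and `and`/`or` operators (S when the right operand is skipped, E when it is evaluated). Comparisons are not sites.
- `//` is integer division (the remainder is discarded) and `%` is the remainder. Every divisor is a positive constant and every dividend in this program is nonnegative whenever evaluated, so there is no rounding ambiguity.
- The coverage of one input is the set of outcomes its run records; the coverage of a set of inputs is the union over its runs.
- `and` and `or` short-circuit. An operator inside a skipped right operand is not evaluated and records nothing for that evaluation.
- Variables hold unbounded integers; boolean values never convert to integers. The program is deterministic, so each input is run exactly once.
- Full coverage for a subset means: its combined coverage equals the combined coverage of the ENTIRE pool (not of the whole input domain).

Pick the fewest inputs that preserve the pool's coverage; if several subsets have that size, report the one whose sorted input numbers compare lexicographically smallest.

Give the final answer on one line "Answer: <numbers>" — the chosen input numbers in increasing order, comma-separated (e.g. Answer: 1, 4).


#1 (h=5, r=-2, z=3) -> B1->T, B4->S, B3->T, B5->T; covered: B1=T, B3=T, B4=S, B5=T
#2 (h=8, r=-3, z=3) -> B1->F, B2->T, B4->S, B3->T, B5->T; covered: B1=F, B2=T, B3=T, B4=S, B5=T
#3 (h=4, r=-2, z=4) -> B1->T, B4->S, B3->T, B5->T; covered: B1=T, B3=T, B4=S, B5=T
#4 (h=8, r=-2, z=3) -> B1->F, B2->T, B4->S, B3->T, B5->T; covered: B1=F, B2=T, B3=T, B4=S, B5=T
#5 (h=6, r=-1, z=3) -> B1->T, B4->E, B3->F; covered: B1=T, B3=F, B4=E
#6 (h=7, r=-2, z=2) -> B1->T, B4->S, B3->T, B5->T; covered: B1=T, B3=T, B4=S, B5=T
#7 (h=6, r=-1, z=2) -> B1->T, B4->E, B3->F; covered: B1=T, B3=F, B4=E
#8 (h=6, r=-1, z=1) -> B1->T, B4->E, B3->F; covered: B1=T, B3=F, B4=E
#9 (h=4, r=-3, z=2) -> B1->T, B4->S, B3->T, B5->T; covered: B1=T, B3=T, B4=S, B5=T
#10 (h=7, r=-3, z=5) -> B1->T, B4->S, B3->T, B5->T; covered: B1=T, B3=T, B4=S, B5=T
union over all inputs: B1=T, B1=F, B2=T, B3=T, B3=F, B4=S, B4=E, B5=T (8 outcomes)
checked all size-1 subsets: none covers 8 outcomes (max 5/8)
inputs {2, 5} (size 2) cover everything; no size-2 subset with a lexicographically smaller index list covers all 8
Answer: 2, 5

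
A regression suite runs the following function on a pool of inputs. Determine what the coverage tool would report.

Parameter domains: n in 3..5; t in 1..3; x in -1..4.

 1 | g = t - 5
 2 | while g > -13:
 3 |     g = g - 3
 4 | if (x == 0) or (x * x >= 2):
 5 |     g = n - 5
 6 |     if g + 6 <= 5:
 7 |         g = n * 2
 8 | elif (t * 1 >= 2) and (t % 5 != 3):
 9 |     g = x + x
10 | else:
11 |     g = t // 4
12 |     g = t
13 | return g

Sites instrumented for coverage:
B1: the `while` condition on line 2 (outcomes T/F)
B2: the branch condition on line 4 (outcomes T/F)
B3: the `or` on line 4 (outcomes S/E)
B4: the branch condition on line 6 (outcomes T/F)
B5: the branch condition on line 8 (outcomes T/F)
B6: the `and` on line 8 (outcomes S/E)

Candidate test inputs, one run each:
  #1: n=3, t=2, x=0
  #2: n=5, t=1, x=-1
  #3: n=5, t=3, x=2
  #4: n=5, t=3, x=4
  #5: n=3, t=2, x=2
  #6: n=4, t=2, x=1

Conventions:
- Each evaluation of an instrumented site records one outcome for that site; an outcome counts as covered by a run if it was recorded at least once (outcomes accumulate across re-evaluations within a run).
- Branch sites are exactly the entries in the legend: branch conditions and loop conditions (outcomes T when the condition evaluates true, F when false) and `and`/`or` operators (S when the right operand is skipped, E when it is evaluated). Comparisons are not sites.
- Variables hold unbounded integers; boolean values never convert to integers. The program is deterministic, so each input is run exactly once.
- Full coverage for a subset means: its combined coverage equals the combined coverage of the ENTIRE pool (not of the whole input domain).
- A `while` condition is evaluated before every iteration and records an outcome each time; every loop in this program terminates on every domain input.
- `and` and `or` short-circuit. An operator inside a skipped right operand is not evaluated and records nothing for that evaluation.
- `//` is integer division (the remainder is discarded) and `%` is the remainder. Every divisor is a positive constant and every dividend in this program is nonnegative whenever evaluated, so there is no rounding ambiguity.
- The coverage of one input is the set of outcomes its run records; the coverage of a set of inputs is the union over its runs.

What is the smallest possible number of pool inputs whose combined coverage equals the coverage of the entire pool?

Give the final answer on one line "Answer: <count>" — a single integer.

input #1, n=3, t=2, x=0: outcomes B1=T, B1=F, B2=T, B3=S, B4=T
input #2, n=5, t=1, x=-1: outcomes B1=T, B1=F, B2=F, B3=E, B5=F, B6=S
input #3, n=5, t=3, x=2: outcomes B1=T, B1=F, B2=T, B3=E, B4=F
input #4, n=5, t=3, x=4: outcomes B1=T, B1=F, B2=T, B3=E, B4=F
input #5, n=3, t=2, x=2: outcomes B1=T, B1=F, B2=T, B3=E, B4=T
input #6, n=4, t=2, x=1: outcomes B1=T, B1=F, B2=F, B3=E, B5=T, B6=E
pool-wide coverage (12 outcomes): B1=T, B1=F, B2=T, B2=F, B3=S, B3=E, B4=T, B4=F, B5=T, B5=F, B6=S, B6=E
checked all size-1 subsets: none covers 12 outcomes (max 6/12)
checked all size-2 subsets: none covers 12 outcomes (max 9/12)
checked all size-3 subsets: none covers 12 outcomes (max 11/12)
the canonical winner is {1, 2, 3, 6}: size 4, full 12-outcome coverage, earliest index list among size-4 covers

Answer: 4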